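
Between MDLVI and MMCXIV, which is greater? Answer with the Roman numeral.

MDLVI = 1556
MMCXIV = 2114
2114 is larger

MMCXIV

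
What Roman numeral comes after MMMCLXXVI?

MMMCLXXVI = 3176; next is 3177

MMMCLXXVII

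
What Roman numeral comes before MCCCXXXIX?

MCCCXXXIX = 1339, so the previous integer is 1339 - 1 = 1338

MCCCXXXVIII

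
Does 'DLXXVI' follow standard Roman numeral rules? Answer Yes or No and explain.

'DLXXVI': Check the rules: uses only the symbols I, V, X, L, C, D, M; no symbol is repeated more than three times in a row; V, L and D each appear at most once; no smaller symbol precedes a larger one (values never increase from left to right). Value: D (500) + L (50) + X (10) + X (10) + V (5) + I (1) = 576. So it is a valid standard Roman numeral.

Yes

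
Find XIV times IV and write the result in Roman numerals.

XIV = 14
IV = 4
14 × 4 = 56

LVI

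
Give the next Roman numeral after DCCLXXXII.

DCCLXXXII = 782; next is 783

DCCLXXXIII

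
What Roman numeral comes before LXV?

LXV = 65, so the previous integer is 65 - 1 = 64

LXIV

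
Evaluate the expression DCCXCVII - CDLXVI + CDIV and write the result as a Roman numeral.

DCCXCVII = 797, CDLXVI = 466, CDIV = 404
797 - 466 = 331
331 + 404 = 735

DCCXXXV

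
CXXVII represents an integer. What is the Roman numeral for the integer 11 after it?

CXXVII = 127
127 + 11 = 138

CXXXVIII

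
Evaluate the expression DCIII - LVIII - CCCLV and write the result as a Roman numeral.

DCIII = 603, LVIII = 58, CCCLV = 355
603 - 58 = 545
545 - 355 = 190

CXC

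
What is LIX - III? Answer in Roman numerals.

LIX = 59
III = 3
59 - 3 = 56

LVI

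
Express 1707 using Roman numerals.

Convert 1707 to Roman numerals:
  1707 contains 1×1000 (M)
  707 contains 1×500 (D)
  207 contains 2×100 (CC)
  7 contains 1×5 (V)
  2 contains 2×1 (II)

MDCCVII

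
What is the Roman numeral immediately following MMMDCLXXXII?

MMMDCLXXXII = 3682; next is 3683

MMMDCLXXXIII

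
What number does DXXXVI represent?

DXXXVI: D=500, X=10, X=10, X=10, V=5, I=1
500 + 10 + 10 + 10 + 5 + 1 = 536

536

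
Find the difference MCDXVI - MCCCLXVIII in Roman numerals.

MCDXVI = 1416
MCCCLXVIII = 1368
1416 - 1368 = 48

XLVIII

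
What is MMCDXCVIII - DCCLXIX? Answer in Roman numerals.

MMCDXCVIII = 2498
DCCLXIX = 769
2498 - 769 = 1729

MDCCXXIX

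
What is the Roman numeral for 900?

Convert 900 to Roman numerals:
  900 contains 1×900 (CM)

CM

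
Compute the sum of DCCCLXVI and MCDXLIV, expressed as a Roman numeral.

DCCCLXVI = 866
MCDXLIV = 1444
866 + 1444 = 2310

MMCCCX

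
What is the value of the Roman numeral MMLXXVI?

MMLXXVI: M=1000, M=1000, L=50, X=10, X=10, V=5, I=1
1000 + 1000 + 50 + 10 + 10 + 5 + 1 = 2076

2076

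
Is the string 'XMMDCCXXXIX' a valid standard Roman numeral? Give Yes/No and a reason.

'XMMDCCXXXIX': Invalid subtractive combination: XM

No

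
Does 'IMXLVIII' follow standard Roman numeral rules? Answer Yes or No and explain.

'IMXLVIII': Invalid subtractive combination: IM

No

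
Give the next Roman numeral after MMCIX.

MMCIX = 2109, so the next integer is 2109 + 1 = 2110

MMCX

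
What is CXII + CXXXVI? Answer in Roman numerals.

CXII = 112
CXXXVI = 136
112 + 136 = 248

CCXLVIII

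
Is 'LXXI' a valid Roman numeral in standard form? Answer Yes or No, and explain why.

'LXXI': Check the rules: uses only the symbols I, V, X, L, C, D, M; no symbol is repeated more than three times in a row; V, L and D each appear at most once; no smaller symbol precedes a larger one (values never increase from left to right). Value: L (50) + X (10) + X (10) + I (1) = 71. So it is a valid standard Roman numeral.

Yes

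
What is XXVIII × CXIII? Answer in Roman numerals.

XXVIII = 28
CXIII = 113
28 × 113 = 3164

MMMCLXIV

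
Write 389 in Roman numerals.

Convert 389 to Roman numerals:
  389 contains 3×100 (CCC)
  89 contains 1×50 (L)
  39 contains 3×10 (XXX)
  9 contains 1×9 (IX)

CCCLXXXIX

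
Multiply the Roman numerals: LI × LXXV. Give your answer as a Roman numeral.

LI = 51
LXXV = 75
51 × 75 = 3825

MMMDCCCXXV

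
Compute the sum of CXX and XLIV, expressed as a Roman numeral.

CXX = 120
XLIV = 44
120 + 44 = 164

CLXIV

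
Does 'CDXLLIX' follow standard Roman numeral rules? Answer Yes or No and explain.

'CDXLLIX': L should not appear more than once

No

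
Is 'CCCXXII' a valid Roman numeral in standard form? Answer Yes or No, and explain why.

'CCCXXII': Check the rules: uses only the symbols I, V, X, L, C, D, M; no symbol is repeated more than three times in a row; V, L and D each appear at most once; no smaller symbol precedes a larger one (values never increase from left to right). Value: C (100) + C (100) + C (100) + X (10) + X (10) + I (1) + I (1) = 322. So it is a valid standard Roman numeral.

Yes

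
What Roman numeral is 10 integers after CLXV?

CLXV = 165
165 + 10 = 175

CLXXV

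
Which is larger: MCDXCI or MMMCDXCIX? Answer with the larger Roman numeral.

MCDXCI = 1491
MMMCDXCIX = 3499
3499 is larger

MMMCDXCIX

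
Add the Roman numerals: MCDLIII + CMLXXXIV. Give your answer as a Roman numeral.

MCDLIII = 1453
CMLXXXIV = 984
1453 + 984 = 2437

MMCDXXXVII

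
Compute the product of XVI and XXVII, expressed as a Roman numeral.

XVI = 16
XXVII = 27
16 × 27 = 432

CDXXXII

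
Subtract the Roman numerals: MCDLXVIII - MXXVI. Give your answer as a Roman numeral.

MCDLXVIII = 1468
MXXVI = 1026
1468 - 1026 = 442

CDXLII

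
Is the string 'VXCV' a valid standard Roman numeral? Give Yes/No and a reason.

'VXCV': V should not appear more than once

No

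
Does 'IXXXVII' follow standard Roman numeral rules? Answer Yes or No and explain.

'IXXXVII': I (position 1) comes before the larger symbol X (position 3) without being directly in front of it as a subtractive pair; apart from IV, IX, XL, XC, CD and CM, symbols must go from largest to smallest

No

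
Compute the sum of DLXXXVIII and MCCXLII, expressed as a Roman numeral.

DLXXXVIII = 588
MCCXLII = 1242
588 + 1242 = 1830

MDCCCXXX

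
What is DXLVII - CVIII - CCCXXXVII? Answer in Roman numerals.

DXLVII = 547, CVIII = 108, CCCXXXVII = 337
547 - 108 = 439
439 - 337 = 102

CII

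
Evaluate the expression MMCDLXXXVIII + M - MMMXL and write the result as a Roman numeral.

MMCDLXXXVIII = 2488, M = 1000, MMMXL = 3040
2488 + 1000 = 3488
3488 - 3040 = 448

CDXLVIII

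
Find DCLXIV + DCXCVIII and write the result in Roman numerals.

DCLXIV = 664
DCXCVIII = 698
664 + 698 = 1362

MCCCLXII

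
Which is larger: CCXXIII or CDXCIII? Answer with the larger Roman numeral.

CCXXIII = 223
CDXCIII = 493
493 is larger

CDXCIII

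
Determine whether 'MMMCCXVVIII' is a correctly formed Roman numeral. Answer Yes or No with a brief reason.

'MMMCCXVVIII': V should not appear more than once

No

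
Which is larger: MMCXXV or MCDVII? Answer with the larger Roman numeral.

MMCXXV = 2125
MCDVII = 1407
2125 is larger

MMCXXV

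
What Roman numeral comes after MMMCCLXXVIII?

MMMCCLXXVIII = 3278, so the next integer is 3278 + 1 = 3279

MMMCCLXXIX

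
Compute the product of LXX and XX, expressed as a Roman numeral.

LXX = 70
XX = 20
70 × 20 = 1400

MCD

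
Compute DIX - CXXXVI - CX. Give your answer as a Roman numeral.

DIX = 509, CXXXVI = 136, CX = 110
509 - 136 = 373
373 - 110 = 263

CCLXIII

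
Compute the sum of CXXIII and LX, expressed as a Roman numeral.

CXXIII = 123
LX = 60
123 + 60 = 183

CLXXXIII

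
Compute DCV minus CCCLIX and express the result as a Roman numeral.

DCV = 605
CCCLIX = 359
605 - 359 = 246

CCXLVI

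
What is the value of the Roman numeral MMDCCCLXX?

MMDCCCLXX: M=1000, M=1000, D=500, C=100, C=100, C=100, L=50, X=10, X=10
1000 + 1000 + 500 + 100 + 100 + 100 + 50 + 10 + 10 = 2870

2870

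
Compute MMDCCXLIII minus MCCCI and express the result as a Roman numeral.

MMDCCXLIII = 2743
MCCCI = 1301
2743 - 1301 = 1442

MCDXLII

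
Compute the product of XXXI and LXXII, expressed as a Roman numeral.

XXXI = 31
LXXII = 72
31 × 72 = 2232

MMCCXXXII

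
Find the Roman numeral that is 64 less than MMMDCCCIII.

MMMDCCCIII = 3803
3803 - 64 = 3739

MMMDCCXXXIX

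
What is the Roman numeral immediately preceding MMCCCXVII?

MMCCCXVII = 2317, so the previous integer is 2317 - 1 = 2316

MMCCCXVI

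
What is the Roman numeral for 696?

Convert 696 to Roman numerals:
  696 contains 1×500 (D)
  196 contains 1×100 (C)
  96 contains 1×90 (XC)
  6 contains 1×5 (V)
  1 contains 1×1 (I)

DCXCVI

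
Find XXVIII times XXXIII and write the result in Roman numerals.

XXVIII = 28
XXXIII = 33
28 × 33 = 924

CMXXIV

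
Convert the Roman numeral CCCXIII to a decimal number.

CCCXIII: C=100, C=100, C=100, X=10, I=1, I=1, I=1
100 + 100 + 100 + 10 + 1 + 1 + 1 = 313

313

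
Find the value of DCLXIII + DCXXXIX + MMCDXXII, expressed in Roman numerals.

DCLXIII = 663, DCXXXIX = 639, MMCDXXII = 2422
663 + 639 = 1302
1302 + 2422 = 3724

MMMDCCXXIV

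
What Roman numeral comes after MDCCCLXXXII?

MDCCCLXXXII = 1882, so the next integer is 1882 + 1 = 1883

MDCCCLXXXIII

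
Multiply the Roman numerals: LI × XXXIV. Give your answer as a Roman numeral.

LI = 51
XXXIV = 34
51 × 34 = 1734

MDCCXXXIV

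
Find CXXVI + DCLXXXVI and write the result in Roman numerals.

CXXVI = 126
DCLXXXVI = 686
126 + 686 = 812

DCCCXII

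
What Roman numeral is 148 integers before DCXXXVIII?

DCXXXVIII = 638
638 - 148 = 490

CDXC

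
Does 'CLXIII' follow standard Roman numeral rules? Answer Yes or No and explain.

'CLXIII': Check the rules: uses only the symbols I, V, X, L, C, D, M; no symbol is repeated more than three times in a row; V, L and D each appear at most once; no smaller symbol precedes a larger one (values never increase from left to right). Value: C (100) + L (50) + X (10) + I (1) + I (1) + I (1) = 163. So it is a valid standard Roman numeral.

Yes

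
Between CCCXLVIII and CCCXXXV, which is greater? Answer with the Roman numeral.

CCCXLVIII = 348
CCCXXXV = 335
348 is larger

CCCXLVIII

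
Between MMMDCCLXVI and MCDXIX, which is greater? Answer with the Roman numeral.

MMMDCCLXVI = 3766
MCDXIX = 1419
3766 is larger

MMMDCCLXVI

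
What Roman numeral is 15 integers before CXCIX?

CXCIX = 199
199 - 15 = 184

CLXXXIV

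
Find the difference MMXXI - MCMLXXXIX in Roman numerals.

MMXXI = 2021
MCMLXXXIX = 1989
2021 - 1989 = 32

XXXII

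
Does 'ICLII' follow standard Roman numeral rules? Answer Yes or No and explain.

'ICLII': Invalid subtractive combination: IC

No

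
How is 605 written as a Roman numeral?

Convert 605 to Roman numerals:
  605 contains 1×500 (D)
  105 contains 1×100 (C)
  5 contains 1×5 (V)

DCV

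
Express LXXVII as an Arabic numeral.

LXXVII: L=50, X=10, X=10, V=5, I=1, I=1
50 + 10 + 10 + 5 + 1 + 1 = 77

77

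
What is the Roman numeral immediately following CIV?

CIV = 104; next is 105

CV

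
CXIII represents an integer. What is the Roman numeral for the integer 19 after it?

CXIII = 113
113 + 19 = 132

CXXXII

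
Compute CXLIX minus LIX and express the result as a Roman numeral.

CXLIX = 149
LIX = 59
149 - 59 = 90

XC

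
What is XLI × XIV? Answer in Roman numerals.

XLI = 41
XIV = 14
41 × 14 = 574

DLXXIV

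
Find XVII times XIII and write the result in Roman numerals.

XVII = 17
XIII = 13
17 × 13 = 221

CCXXI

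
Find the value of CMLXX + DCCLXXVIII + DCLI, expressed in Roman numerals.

CMLXX = 970, DCCLXXVIII = 778, DCLI = 651
970 + 778 = 1748
1748 + 651 = 2399

MMCCCXCIX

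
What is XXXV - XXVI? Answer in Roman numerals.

XXXV = 35
XXVI = 26
35 - 26 = 9

IX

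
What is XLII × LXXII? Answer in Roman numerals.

XLII = 42
LXXII = 72
42 × 72 = 3024

MMMXXIV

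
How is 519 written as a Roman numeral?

Convert 519 to Roman numerals:
  519 contains 1×500 (D)
  19 contains 1×10 (X)
  9 contains 1×9 (IX)

DXIX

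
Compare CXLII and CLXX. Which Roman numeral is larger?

CXLII = 142
CLXX = 170
170 is larger

CLXX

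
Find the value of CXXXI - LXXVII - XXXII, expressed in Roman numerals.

CXXXI = 131, LXXVII = 77, XXXII = 32
131 - 77 = 54
54 - 32 = 22

XXII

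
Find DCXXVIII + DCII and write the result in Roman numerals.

DCXXVIII = 628
DCII = 602
628 + 602 = 1230

MCCXXX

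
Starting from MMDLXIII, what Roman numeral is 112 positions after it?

MMDLXIII = 2563
2563 + 112 = 2675

MMDCLXXV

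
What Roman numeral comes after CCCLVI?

CCCLVI = 356, so the next integer is 356 + 1 = 357

CCCLVII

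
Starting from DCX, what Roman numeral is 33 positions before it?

DCX = 610
610 - 33 = 577

DLXXVII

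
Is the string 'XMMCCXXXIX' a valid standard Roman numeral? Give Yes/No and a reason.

'XMMCCXXXIX': Invalid subtractive combination: XM

No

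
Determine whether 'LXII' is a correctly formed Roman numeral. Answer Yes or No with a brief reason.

'LXII': Check the rules: uses only the symbols I, V, X, L, C, D, M; no symbol is repeated more than three times in a row; V, L and D each appear at most once; no smaller symbol precedes a larger one (values never increase from left to right). Value: L (50) + X (10) + I (1) + I (1) = 62. So it is a valid standard Roman numeral.

Yes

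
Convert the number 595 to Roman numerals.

Convert 595 to Roman numerals:
  595 contains 1×500 (D)
  95 contains 1×90 (XC)
  5 contains 1×5 (V)

DXCV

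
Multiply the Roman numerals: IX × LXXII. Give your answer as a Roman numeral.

IX = 9
LXXII = 72
9 × 72 = 648

DCXLVIII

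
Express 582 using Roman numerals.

Convert 582 to Roman numerals:
  582 contains 1×500 (D)
  82 contains 1×50 (L)
  32 contains 3×10 (XXX)
  2 contains 2×1 (II)

DLXXXII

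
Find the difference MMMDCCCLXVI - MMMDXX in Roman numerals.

MMMDCCCLXVI = 3866
MMMDXX = 3520
3866 - 3520 = 346

CCCXLVI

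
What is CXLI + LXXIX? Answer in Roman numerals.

CXLI = 141
LXXIX = 79
141 + 79 = 220

CCXX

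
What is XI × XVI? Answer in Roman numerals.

XI = 11
XVI = 16
11 × 16 = 176

CLXXVI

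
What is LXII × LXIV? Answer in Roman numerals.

LXII = 62
LXIV = 64
62 × 64 = 3968

MMMCMLXVIII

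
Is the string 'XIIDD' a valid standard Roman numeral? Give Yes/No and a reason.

'XIIDD': D should not appear more than once

No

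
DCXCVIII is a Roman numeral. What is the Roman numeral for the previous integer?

DCXCVIII = 698, so the previous integer is 698 - 1 = 697

DCXCVII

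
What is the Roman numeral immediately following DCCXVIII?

DCCXVIII = 718; next is 719

DCCXIX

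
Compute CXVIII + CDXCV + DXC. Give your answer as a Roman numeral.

CXVIII = 118, CDXCV = 495, DXC = 590
118 + 495 = 613
613 + 590 = 1203

MCCIII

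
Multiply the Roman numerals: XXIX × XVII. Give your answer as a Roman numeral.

XXIX = 29
XVII = 17
29 × 17 = 493

CDXCIII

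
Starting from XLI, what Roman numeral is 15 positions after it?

XLI = 41
41 + 15 = 56

LVI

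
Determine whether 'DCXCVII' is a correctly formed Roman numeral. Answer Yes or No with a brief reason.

'DCXCVII': Check the rules: uses only the symbols I, V, X, L, C, D, M; no symbol is repeated more than three times in a row; V, L and D each appear at most once; the only place a smaller symbol precedes a larger one is the allowed subtractive pair XC, the symbol right after such a pair (if any) is smaller than the pair's first symbol, and otherwise the values never increase from left to right. Value: D (500) + C (100) + XC (90) + V (5) + I (1) + I (1) = 697. So it is a valid standard Roman numeral.

Yes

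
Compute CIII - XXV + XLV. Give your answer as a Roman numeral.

CIII = 103, XXV = 25, XLV = 45
103 - 25 = 78
78 + 45 = 123

CXXIII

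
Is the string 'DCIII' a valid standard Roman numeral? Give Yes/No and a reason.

'DCIII': Check the rules: uses only the symbols I, V, X, L, C, D, M; no symbol is repeated more than three times in a row; V, L and D each appear at most once; no smaller symbol precedes a larger one (values never increase from left to right). Value: D (500) + C (100) + I (1) + I (1) + I (1) = 603. So it is a valid standard Roman numeral.

Yes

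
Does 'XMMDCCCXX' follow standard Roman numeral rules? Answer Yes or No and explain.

'XMMDCCCXX': Invalid subtractive combination: XM

No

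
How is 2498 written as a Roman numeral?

Convert 2498 to Roman numerals:
  2498 contains 2×1000 (MM)
  498 contains 1×400 (CD)
  98 contains 1×90 (XC)
  8 contains 1×5 (V)
  3 contains 3×1 (III)

MMCDXCVIII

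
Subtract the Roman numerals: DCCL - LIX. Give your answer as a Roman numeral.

DCCL = 750
LIX = 59
750 - 59 = 691

DCXCI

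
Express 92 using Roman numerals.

Convert 92 to Roman numerals:
  92 contains 1×90 (XC)
  2 contains 2×1 (II)

XCII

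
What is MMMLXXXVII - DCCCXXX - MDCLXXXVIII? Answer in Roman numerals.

MMMLXXXVII = 3087, DCCCXXX = 830, MDCLXXXVIII = 1688
3087 - 830 = 2257
2257 - 1688 = 569

DLXIX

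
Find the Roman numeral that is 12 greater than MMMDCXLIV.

MMMDCXLIV = 3644
3644 + 12 = 3656

MMMDCLVI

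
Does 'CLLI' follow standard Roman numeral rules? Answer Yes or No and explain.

'CLLI': L should not appear more than once

No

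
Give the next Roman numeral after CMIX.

CMIX = 909; next is 910

CMX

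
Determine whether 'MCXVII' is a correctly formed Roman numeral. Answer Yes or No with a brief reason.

'MCXVII': Check the rules: uses only the symbols I, V, X, L, C, D, M; no symbol is repeated more than three times in a row; V, L and D each appear at most once; no smaller symbol precedes a larger one (values never increase from left to right). Value: M (1000) + C (100) + X (10) + V (5) + I (1) + I (1) = 1117. So it is a valid standard Roman numeral.

Yes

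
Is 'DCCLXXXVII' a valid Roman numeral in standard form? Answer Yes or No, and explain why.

'DCCLXXXVII': Check the rules: uses only the symbols I, V, X, L, C, D, M; no symbol is repeated more than three times in a row; V, L and D each appear at most once; no smaller symbol precedes a larger one (values never increase from left to right). Value: D (500) + C (100) + C (100) + L (50) + X (10) + X (10) + X (10) + V (5) + I (1) + I (1) = 787. So it is a valid standard Roman numeral.

Yes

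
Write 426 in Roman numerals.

Convert 426 to Roman numerals:
  426 contains 1×400 (CD)
  26 contains 2×10 (XX)
  6 contains 1×5 (V)
  1 contains 1×1 (I)

CDXXVI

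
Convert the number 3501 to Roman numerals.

Convert 3501 to Roman numerals:
  3501 contains 3×1000 (MMM)
  501 contains 1×500 (D)
  1 contains 1×1 (I)

MMMDI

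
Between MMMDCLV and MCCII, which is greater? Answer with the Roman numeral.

MMMDCLV = 3655
MCCII = 1202
3655 is larger

MMMDCLV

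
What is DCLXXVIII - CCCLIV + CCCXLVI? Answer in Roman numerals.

DCLXXVIII = 678, CCCLIV = 354, CCCXLVI = 346
678 - 354 = 324
324 + 346 = 670

DCLXX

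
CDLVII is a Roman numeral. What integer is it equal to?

CDLVII: CD=400, L=50, V=5, I=1, I=1
400 + 50 + 5 + 1 + 1 = 457

457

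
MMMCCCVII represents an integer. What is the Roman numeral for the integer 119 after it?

MMMCCCVII = 3307
3307 + 119 = 3426

MMMCDXXVI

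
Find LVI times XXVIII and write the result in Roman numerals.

LVI = 56
XXVIII = 28
56 × 28 = 1568

MDLXVIII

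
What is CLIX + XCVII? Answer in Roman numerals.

CLIX = 159
XCVII = 97
159 + 97 = 256

CCLVI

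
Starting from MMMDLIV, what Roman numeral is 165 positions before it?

MMMDLIV = 3554
3554 - 165 = 3389

MMMCCCLXXXIX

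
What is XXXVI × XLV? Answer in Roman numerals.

XXXVI = 36
XLV = 45
36 × 45 = 1620

MDCXX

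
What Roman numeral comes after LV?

LV = 55, so the next integer is 55 + 1 = 56

LVI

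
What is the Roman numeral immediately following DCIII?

DCIII = 603, so the next integer is 603 + 1 = 604

DCIV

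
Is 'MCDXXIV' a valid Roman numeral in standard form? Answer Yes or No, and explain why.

'MCDXXIV': Check the rules: uses only the symbols I, V, X, L, C, D, M; no symbol is repeated more than three times in a row; V, L and D each appear at most once; the only places a smaller symbol precedes a larger one are the allowed subtractive pairs CD, IV, the symbol right after such a pair (if any) is smaller than the pair's first symbol, and otherwise the values never increase from left to right. Value: M (1000) + CD (400) + X (10) + X (10) + IV (4) = 1424. So it is a valid standard Roman numeral.

Yes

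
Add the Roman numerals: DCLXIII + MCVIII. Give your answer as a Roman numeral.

DCLXIII = 663
MCVIII = 1108
663 + 1108 = 1771

MDCCLXXI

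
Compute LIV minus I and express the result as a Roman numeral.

LIV = 54
I = 1
54 - 1 = 53

LIII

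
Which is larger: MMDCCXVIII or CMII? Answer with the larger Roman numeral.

MMDCCXVIII = 2718
CMII = 902
2718 is larger

MMDCCXVIII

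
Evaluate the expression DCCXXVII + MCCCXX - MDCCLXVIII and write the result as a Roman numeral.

DCCXXVII = 727, MCCCXX = 1320, MDCCLXVIII = 1768
727 + 1320 = 2047
2047 - 1768 = 279

CCLXXIX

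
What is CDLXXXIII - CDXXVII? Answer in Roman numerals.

CDLXXXIII = 483
CDXXVII = 427
483 - 427 = 56

LVI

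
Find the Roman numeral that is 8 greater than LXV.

LXV = 65
65 + 8 = 73

LXXIII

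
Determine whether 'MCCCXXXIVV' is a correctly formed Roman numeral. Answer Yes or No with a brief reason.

'MCCCXXXIVV': V should not appear more than once

No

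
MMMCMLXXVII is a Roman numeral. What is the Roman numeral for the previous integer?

MMMCMLXXVII = 3977; previous is 3976

MMMCMLXXVI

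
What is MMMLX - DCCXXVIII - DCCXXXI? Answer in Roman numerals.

MMMLX = 3060, DCCXXVIII = 728, DCCXXXI = 731
3060 - 728 = 2332
2332 - 731 = 1601

MDCI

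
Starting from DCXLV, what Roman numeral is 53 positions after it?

DCXLV = 645
645 + 53 = 698

DCXCVIII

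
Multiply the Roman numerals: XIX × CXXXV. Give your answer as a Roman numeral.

XIX = 19
CXXXV = 135
19 × 135 = 2565

MMDLXV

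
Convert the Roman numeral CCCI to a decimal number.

CCCI: C=100, C=100, C=100, I=1
100 + 100 + 100 + 1 = 301

301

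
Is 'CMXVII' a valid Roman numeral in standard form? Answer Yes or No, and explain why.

'CMXVII': Check the rules: uses only the symbols I, V, X, L, C, D, M; no symbol is repeated more than three times in a row; V, L and D each appear at most once; the only place a smaller symbol precedes a larger one is the allowed subtractive pair CM, the symbol right after such a pair (if any) is smaller than the pair's first symbol, and otherwise the values never increase from left to right. Value: CM (900) + X (10) + V (5) + I (1) + I (1) = 917. So it is a valid standard Roman numeral.

Yes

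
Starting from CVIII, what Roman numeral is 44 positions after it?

CVIII = 108
108 + 44 = 152

CLII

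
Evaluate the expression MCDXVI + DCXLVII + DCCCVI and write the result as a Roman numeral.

MCDXVI = 1416, DCXLVII = 647, DCCCVI = 806
1416 + 647 = 2063
2063 + 806 = 2869

MMDCCCLXIX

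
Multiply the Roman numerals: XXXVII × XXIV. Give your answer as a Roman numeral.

XXXVII = 37
XXIV = 24
37 × 24 = 888

DCCCLXXXVIII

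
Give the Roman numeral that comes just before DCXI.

DCXI = 611; previous is 610

DCX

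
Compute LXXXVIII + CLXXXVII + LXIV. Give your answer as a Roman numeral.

LXXXVIII = 88, CLXXXVII = 187, LXIV = 64
88 + 187 = 275
275 + 64 = 339

CCCXXXIX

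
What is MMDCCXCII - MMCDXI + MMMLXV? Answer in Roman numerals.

MMDCCXCII = 2792, MMCDXI = 2411, MMMLXV = 3065
2792 - 2411 = 381
381 + 3065 = 3446

MMMCDXLVI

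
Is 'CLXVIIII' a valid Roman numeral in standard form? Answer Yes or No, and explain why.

'CLXVIIII': More than 3 consecutive I's

No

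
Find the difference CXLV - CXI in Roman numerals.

CXLV = 145
CXI = 111
145 - 111 = 34

XXXIV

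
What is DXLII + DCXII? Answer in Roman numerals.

DXLII = 542
DCXII = 612
542 + 612 = 1154

MCLIV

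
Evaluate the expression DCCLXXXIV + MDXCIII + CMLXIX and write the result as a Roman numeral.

DCCLXXXIV = 784, MDXCIII = 1593, CMLXIX = 969
784 + 1593 = 2377
2377 + 969 = 3346

MMMCCCXLVI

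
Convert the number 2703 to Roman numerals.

Convert 2703 to Roman numerals:
  2703 contains 2×1000 (MM)
  703 contains 1×500 (D)
  203 contains 2×100 (CC)
  3 contains 3×1 (III)

MMDCCIII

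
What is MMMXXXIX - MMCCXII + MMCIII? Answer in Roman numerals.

MMMXXXIX = 3039, MMCCXII = 2212, MMCIII = 2103
3039 - 2212 = 827
827 + 2103 = 2930

MMCMXXX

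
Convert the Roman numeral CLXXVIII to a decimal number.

CLXXVIII: C=100, L=50, X=10, X=10, V=5, I=1, I=1, I=1
100 + 50 + 10 + 10 + 5 + 1 + 1 + 1 = 178

178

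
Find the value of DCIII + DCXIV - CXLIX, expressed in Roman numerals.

DCIII = 603, DCXIV = 614, CXLIX = 149
603 + 614 = 1217
1217 - 149 = 1068

MLXVIII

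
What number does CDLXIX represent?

CDLXIX: CD=400, L=50, X=10, IX=9
400 + 50 + 10 + 9 = 469

469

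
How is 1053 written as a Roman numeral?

Convert 1053 to Roman numerals:
  1053 contains 1×1000 (M)
  53 contains 1×50 (L)
  3 contains 3×1 (III)

MLIII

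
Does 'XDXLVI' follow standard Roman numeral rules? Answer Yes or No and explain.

'XDXLVI': Invalid subtractive combination: XD

No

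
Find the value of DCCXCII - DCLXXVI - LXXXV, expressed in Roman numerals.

DCCXCII = 792, DCLXXVI = 676, LXXXV = 85
792 - 676 = 116
116 - 85 = 31

XXXI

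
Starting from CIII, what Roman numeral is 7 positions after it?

CIII = 103
103 + 7 = 110

CX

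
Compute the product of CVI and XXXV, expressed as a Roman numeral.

CVI = 106
XXXV = 35
106 × 35 = 3710

MMMDCCX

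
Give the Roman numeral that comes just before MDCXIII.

MDCXIII = 1613, so the previous integer is 1613 - 1 = 1612

MDCXII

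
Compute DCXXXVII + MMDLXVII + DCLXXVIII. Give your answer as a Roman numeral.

DCXXXVII = 637, MMDLXVII = 2567, DCLXXVIII = 678
637 + 2567 = 3204
3204 + 678 = 3882

MMMDCCCLXXXII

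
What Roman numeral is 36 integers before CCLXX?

CCLXX = 270
270 - 36 = 234

CCXXXIV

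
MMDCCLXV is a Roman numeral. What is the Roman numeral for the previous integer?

MMDCCLXV = 2765; previous is 2764

MMDCCLXIV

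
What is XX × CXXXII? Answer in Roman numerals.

XX = 20
CXXXII = 132
20 × 132 = 2640

MMDCXL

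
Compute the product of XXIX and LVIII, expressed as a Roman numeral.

XXIX = 29
LVIII = 58
29 × 58 = 1682

MDCLXXXII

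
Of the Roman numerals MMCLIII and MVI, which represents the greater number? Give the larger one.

MMCLIII = 2153
MVI = 1006
2153 is larger

MMCLIII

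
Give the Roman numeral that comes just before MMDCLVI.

MMDCLVI = 2656; previous is 2655

MMDCLV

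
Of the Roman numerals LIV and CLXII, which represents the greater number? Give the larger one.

LIV = 54
CLXII = 162
162 is larger

CLXII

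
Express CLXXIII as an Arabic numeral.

CLXXIII: C=100, L=50, X=10, X=10, I=1, I=1, I=1
100 + 50 + 10 + 10 + 1 + 1 + 1 = 173

173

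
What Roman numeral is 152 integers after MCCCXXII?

MCCCXXII = 1322
1322 + 152 = 1474

MCDLXXIV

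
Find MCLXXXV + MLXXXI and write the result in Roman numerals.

MCLXXXV = 1185
MLXXXI = 1081
1185 + 1081 = 2266

MMCCLXVI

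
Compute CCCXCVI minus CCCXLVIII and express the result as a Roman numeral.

CCCXCVI = 396
CCCXLVIII = 348
396 - 348 = 48

XLVIII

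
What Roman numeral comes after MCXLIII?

MCXLIII = 1143; next is 1144

MCXLIV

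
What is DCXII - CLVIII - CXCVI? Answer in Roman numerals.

DCXII = 612, CLVIII = 158, CXCVI = 196
612 - 158 = 454
454 - 196 = 258

CCLVIII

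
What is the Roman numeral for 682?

Convert 682 to Roman numerals:
  682 contains 1×500 (D)
  182 contains 1×100 (C)
  82 contains 1×50 (L)
  32 contains 3×10 (XXX)
  2 contains 2×1 (II)

DCLXXXII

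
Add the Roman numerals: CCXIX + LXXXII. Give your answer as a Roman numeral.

CCXIX = 219
LXXXII = 82
219 + 82 = 301

CCCI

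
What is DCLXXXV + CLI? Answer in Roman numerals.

DCLXXXV = 685
CLI = 151
685 + 151 = 836

DCCCXXXVI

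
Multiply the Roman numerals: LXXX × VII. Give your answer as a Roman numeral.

LXXX = 80
VII = 7
80 × 7 = 560

DLX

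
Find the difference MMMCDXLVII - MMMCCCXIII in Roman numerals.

MMMCDXLVII = 3447
MMMCCCXIII = 3313
3447 - 3313 = 134

CXXXIV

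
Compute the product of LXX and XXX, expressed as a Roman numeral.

LXX = 70
XXX = 30
70 × 30 = 2100

MMC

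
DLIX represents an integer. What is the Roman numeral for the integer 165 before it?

DLIX = 559
559 - 165 = 394

CCCXCIV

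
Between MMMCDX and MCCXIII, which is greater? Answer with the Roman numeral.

MMMCDX = 3410
MCCXIII = 1213
3410 is larger

MMMCDX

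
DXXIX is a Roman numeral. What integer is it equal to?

DXXIX: D=500, X=10, X=10, IX=9
500 + 10 + 10 + 9 = 529

529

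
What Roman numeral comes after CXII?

CXII = 112, so the next integer is 112 + 1 = 113

CXIII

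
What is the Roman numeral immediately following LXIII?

LXIII = 63; next is 64

LXIV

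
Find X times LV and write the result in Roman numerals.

X = 10
LV = 55
10 × 55 = 550

DL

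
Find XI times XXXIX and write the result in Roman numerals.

XI = 11
XXXIX = 39
11 × 39 = 429

CDXXIX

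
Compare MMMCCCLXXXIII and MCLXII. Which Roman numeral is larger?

MMMCCCLXXXIII = 3383
MCLXII = 1162
3383 is larger

MMMCCCLXXXIII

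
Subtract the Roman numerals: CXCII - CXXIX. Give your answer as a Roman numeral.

CXCII = 192
CXXIX = 129
192 - 129 = 63

LXIII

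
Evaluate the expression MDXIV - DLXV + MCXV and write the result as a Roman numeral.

MDXIV = 1514, DLXV = 565, MCXV = 1115
1514 - 565 = 949
949 + 1115 = 2064

MMLXIV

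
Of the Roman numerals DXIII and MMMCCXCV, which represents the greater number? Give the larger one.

DXIII = 513
MMMCCXCV = 3295
3295 is larger

MMMCCXCV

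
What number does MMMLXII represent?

MMMLXII: M=1000, M=1000, M=1000, L=50, X=10, I=1, I=1
1000 + 1000 + 1000 + 50 + 10 + 1 + 1 = 3062

3062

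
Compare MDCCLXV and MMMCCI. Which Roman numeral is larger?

MDCCLXV = 1765
MMMCCI = 3201
3201 is larger

MMMCCI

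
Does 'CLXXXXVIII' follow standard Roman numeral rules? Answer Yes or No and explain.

'CLXXXXVIII': More than 3 consecutive X's

No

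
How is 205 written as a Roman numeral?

Convert 205 to Roman numerals:
  205 contains 2×100 (CC)
  5 contains 1×5 (V)

CCV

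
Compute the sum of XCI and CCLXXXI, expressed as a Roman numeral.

XCI = 91
CCLXXXI = 281
91 + 281 = 372

CCCLXXII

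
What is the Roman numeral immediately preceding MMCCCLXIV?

MMCCCLXIV = 2364, so the previous integer is 2364 - 1 = 2363

MMCCCLXIII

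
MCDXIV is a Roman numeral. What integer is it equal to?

MCDXIV: M=1000, CD=400, X=10, IV=4
1000 + 400 + 10 + 4 = 1414

1414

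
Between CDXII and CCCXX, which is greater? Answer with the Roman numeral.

CDXII = 412
CCCXX = 320
412 is larger

CDXII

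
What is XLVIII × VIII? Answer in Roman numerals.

XLVIII = 48
VIII = 8
48 × 8 = 384

CCCLXXXIV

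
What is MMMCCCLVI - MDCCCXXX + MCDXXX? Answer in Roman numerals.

MMMCCCLVI = 3356, MDCCCXXX = 1830, MCDXXX = 1430
3356 - 1830 = 1526
1526 + 1430 = 2956

MMCMLVI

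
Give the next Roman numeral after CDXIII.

CDXIII = 413; next is 414

CDXIV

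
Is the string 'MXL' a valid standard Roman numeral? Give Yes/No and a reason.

'MXL': Check the rules: uses only the symbols I, V, X, L, C, D, M; no symbol is repeated more than three times in a row; V, L and D each appear at most once; the only place a smaller symbol precedes a larger one is the allowed subtractive pair XL, the symbol right after such a pair (if any) is smaller than the pair's first symbol, and otherwise the values never increase from left to right. Value: M (1000) + XL (40) = 1040. So it is a valid standard Roman numeral.

Yes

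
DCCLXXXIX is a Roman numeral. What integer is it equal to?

DCCLXXXIX: D=500, C=100, C=100, L=50, X=10, X=10, X=10, IX=9
500 + 100 + 100 + 50 + 10 + 10 + 10 + 9 = 789

789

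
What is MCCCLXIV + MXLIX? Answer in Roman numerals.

MCCCLXIV = 1364
MXLIX = 1049
1364 + 1049 = 2413

MMCDXIII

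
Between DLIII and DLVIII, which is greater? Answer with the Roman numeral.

DLIII = 553
DLVIII = 558
558 is larger

DLVIII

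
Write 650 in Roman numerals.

Convert 650 to Roman numerals:
  650 contains 1×500 (D)
  150 contains 1×100 (C)
  50 contains 1×50 (L)

DCL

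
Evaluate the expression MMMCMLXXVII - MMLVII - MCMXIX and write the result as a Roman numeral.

MMMCMLXXVII = 3977, MMLVII = 2057, MCMXIX = 1919
3977 - 2057 = 1920
1920 - 1919 = 1

I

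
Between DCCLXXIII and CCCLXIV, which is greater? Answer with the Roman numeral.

DCCLXXIII = 773
CCCLXIV = 364
773 is larger

DCCLXXIII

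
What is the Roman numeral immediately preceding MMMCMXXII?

MMMCMXXII = 3922; previous is 3921

MMMCMXXI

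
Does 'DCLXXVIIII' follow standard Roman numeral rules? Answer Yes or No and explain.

'DCLXXVIIII': More than 3 consecutive I's

No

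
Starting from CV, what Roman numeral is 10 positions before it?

CV = 105
105 - 10 = 95

XCV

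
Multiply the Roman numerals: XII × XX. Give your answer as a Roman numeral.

XII = 12
XX = 20
12 × 20 = 240

CCXL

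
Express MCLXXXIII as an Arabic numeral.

MCLXXXIII: M=1000, C=100, L=50, X=10, X=10, X=10, I=1, I=1, I=1
1000 + 100 + 50 + 10 + 10 + 10 + 1 + 1 + 1 = 1183

1183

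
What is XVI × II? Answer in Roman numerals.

XVI = 16
II = 2
16 × 2 = 32

XXXII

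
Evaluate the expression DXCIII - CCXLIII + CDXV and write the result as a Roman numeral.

DXCIII = 593, CCXLIII = 243, CDXV = 415
593 - 243 = 350
350 + 415 = 765

DCCLXV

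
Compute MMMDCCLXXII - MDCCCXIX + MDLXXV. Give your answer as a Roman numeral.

MMMDCCLXXII = 3772, MDCCCXIX = 1819, MDLXXV = 1575
3772 - 1819 = 1953
1953 + 1575 = 3528

MMMDXXVIII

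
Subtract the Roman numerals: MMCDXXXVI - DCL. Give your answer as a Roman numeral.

MMCDXXXVI = 2436
DCL = 650
2436 - 650 = 1786

MDCCLXXXVI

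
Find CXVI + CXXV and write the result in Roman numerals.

CXVI = 116
CXXV = 125
116 + 125 = 241

CCXLI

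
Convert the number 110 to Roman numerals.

Convert 110 to Roman numerals:
  110 contains 1×100 (C)
  10 contains 1×10 (X)

CX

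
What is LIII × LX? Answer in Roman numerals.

LIII = 53
LX = 60
53 × 60 = 3180

MMMCLXXX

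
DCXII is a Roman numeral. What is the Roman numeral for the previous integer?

DCXII = 612; previous is 611

DCXI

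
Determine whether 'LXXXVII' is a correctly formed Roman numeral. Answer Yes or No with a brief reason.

'LXXXVII': Check the rules: uses only the symbols I, V, X, L, C, D, M; no symbol is repeated more than three times in a row; V, L and D each appear at most once; no smaller symbol precedes a larger one (values never increase from left to right). Value: L (50) + X (10) + X (10) + X (10) + V (5) + I (1) + I (1) = 87. So it is a valid standard Roman numeral.

Yes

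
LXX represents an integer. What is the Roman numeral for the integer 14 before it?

LXX = 70
70 - 14 = 56

LVI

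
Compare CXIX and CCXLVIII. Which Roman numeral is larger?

CXIX = 119
CCXLVIII = 248
248 is larger

CCXLVIII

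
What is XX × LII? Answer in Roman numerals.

XX = 20
LII = 52
20 × 52 = 1040

MXL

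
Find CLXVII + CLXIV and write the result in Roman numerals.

CLXVII = 167
CLXIV = 164
167 + 164 = 331

CCCXXXI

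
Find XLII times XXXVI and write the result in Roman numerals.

XLII = 42
XXXVI = 36
42 × 36 = 1512

MDXII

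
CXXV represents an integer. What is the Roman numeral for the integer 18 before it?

CXXV = 125
125 - 18 = 107

CVII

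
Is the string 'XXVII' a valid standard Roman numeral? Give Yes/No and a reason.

'XXVII': Check the rules: uses only the symbols I, V, X, L, C, D, M; no symbol is repeated more than three times in a row; V, L and D each appear at most once; no smaller symbol precedes a larger one (values never increase from left to right). Value: X (10) + X (10) + V (5) + I (1) + I (1) = 27. So it is a valid standard Roman numeral.

Yes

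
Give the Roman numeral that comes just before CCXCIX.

CCXCIX = 299, so the previous integer is 299 - 1 = 298

CCXCVIII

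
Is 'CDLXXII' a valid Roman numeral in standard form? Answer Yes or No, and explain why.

'CDLXXII': Check the rules: uses only the symbols I, V, X, L, C, D, M; no symbol is repeated more than three times in a row; V, L and D each appear at most once; the only place a smaller symbol precedes a larger one is the allowed subtractive pair CD, the symbol right after such a pair (if any) is smaller than the pair's first symbol, and otherwise the values never increase from left to right. Value: CD (400) + L (50) + X (10) + X (10) + I (1) + I (1) = 472. So it is a valid standard Roman numeral.

Yes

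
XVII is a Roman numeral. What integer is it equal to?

XVII: X=10, V=5, I=1, I=1
10 + 5 + 1 + 1 = 17

17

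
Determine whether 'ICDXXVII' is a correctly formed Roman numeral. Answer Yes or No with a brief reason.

'ICDXXVII': Invalid subtractive combination: IC

No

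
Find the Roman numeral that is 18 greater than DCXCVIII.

DCXCVIII = 698
698 + 18 = 716

DCCXVI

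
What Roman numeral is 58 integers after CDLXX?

CDLXX = 470
470 + 58 = 528

DXXVIII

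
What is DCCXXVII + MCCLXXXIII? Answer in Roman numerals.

DCCXXVII = 727
MCCLXXXIII = 1283
727 + 1283 = 2010

MMX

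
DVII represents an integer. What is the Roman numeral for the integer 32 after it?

DVII = 507
507 + 32 = 539

DXXXIX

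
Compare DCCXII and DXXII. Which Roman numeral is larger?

DCCXII = 712
DXXII = 522
712 is larger

DCCXII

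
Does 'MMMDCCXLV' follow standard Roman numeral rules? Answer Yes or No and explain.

'MMMDCCXLV': Check the rules: uses only the symbols I, V, X, L, C, D, M; no symbol is repeated more than three times in a row; V, L and D each appear at most once; the only place a smaller symbol precedes a larger one is the allowed subtractive pair XL, the symbol right after such a pair (if any) is smaller than the pair's first symbol, and otherwise the values never increase from left to right. Value: M (1000) + M (1000) + M (1000) + D (500) + C (100) + C (100) + XL (40) + V (5) = 3745. So it is a valid standard Roman numeral.

Yes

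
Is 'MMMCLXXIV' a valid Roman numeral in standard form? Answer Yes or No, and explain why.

'MMMCLXXIV': Check the rules: uses only the symbols I, V, X, L, C, D, M; no symbol is repeated more than three times in a row; V, L and D each appear at most once; the only place a smaller symbol precedes a larger one is the allowed subtractive pair IV, the symbol right after such a pair (if any) is smaller than the pair's first symbol, and otherwise the values never increase from left to right. Value: M (1000) + M (1000) + M (1000) + C (100) + L (50) + X (10) + X (10) + IV (4) = 3174. So it is a valid standard Roman numeral.

Yes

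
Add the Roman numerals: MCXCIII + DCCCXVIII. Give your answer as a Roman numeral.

MCXCIII = 1193
DCCCXVIII = 818
1193 + 818 = 2011

MMXI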